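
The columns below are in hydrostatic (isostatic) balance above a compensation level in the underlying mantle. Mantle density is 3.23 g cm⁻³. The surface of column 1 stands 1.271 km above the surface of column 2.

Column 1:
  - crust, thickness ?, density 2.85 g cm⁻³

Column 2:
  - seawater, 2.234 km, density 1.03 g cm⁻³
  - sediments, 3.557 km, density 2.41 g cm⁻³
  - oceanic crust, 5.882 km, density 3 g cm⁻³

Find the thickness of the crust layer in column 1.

35 km

Take the compensation level at the base of the deeper column (depth z_c below the surface of column 1) and equate Σ ρ_i t_i down to z_c; mantle fills any gap and the z_c terms cancel.
Column 1: x×2.85 + (z_c − 0 − x)×3.23
Column 2: 1.271×0 + 2.234×1.03 + 3.557×2.41 + 5.882×3 + (z_c − 1.271 − 11.673)×3.23
The z_c×3.23 term appears on both sides and cancels. Collect the known terms of each column as K = Σ(ρt)_known − 3.23 × (depth of known layers): K_1 = 0 − 3.23×0 = 0; K_2 = 28.51939 − 3.23×(1.271 + 11.673) = −13.28973.
Balance: K_1 − x×(3.23 − 2.85) = K_2, so x = (K_1 − K_2)/(3.23 − 2.85) = 13.2897/0.38 = 35 km.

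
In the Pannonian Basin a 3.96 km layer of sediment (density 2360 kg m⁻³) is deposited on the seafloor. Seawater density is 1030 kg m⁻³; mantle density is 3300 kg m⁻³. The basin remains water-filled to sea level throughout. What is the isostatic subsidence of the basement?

Submarine loading: the sediment displaces seawater, and the subsidence is in turn flooded, so s (ρ_m − ρ_w) = t (ρ_sed − ρ_w).
s = 3.96 km × (2360 − 1030) / (3300 − 1030) = 2.32 km.

2.32 km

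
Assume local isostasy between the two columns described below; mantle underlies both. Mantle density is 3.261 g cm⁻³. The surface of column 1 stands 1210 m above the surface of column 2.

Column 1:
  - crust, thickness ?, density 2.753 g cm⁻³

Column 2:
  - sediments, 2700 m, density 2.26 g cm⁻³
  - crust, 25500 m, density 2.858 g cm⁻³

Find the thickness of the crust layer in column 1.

33300 m

Take the compensation level at the base of the deeper column (depth z_c below the surface of column 1) and equate Σ ρ_i t_i down to z_c; mantle fills any gap and the z_c terms cancel.
Column 1: x×2.753 + (z_c − 0 − x)×3.261
Column 2: 1210×0 + 2700×2.26 + 25500×2.858 + (z_c − 1210 − 28200)×3.261
The z_c×3.261 term appears on both sides and cancels. Collect the known terms of each column as K = Σ(ρt)_known − 3.261 × (depth of known layers): K_1 = 0 − 3.261×0 = 0; K_2 = 78981 − 3.261×(1210 + 28200) = −16925.01.
Balance: K_1 − x×(3.261 − 2.753) = K_2, so x = (K_1 − K_2)/(3.261 − 2.753) = 16925/0.508 = 33300 m.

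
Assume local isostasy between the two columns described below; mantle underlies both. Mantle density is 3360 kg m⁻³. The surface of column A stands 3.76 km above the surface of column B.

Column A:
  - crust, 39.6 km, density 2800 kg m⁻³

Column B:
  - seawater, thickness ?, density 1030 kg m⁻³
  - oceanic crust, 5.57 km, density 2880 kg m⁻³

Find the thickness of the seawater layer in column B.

Take the compensation level at the base of the deeper column (depth z_c below the surface of column A) and equate Σ ρ_i t_i down to z_c; mantle fills any gap and the z_c terms cancel.
Column A: 39.6×2800 + (z_c − 39.6)×3360
Column B: 3.76×0 + x×1030 + 5.57×2880 + (z_c − 3.76 − 5.57 − x)×3360
The z_c×3360 term appears on both sides and cancels. Collect the known terms of each column as K = Σ(ρt)_known − 3360 × (depth of known layers): K_A = 110880 − 3360×39.6 = −22176; K_B = 16041.6 − 3360×(3.76 + 5.57) = −15307.2.
Balance: K_A = K_B − x×(3360 − 1030), so x = (K_B − K_A)/(3360 − 1030) = 6868.8/2330 = 2.95 km.

2.95 km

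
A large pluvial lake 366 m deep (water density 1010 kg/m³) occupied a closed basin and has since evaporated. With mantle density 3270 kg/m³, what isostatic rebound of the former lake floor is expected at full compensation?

u = d ρ_w/ρ_m = 366 m × 1010/3270 = 113 m.

113 m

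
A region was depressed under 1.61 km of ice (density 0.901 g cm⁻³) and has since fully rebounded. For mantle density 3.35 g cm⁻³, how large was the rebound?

0.433 km

Removing the load lets mantle flow back in; uplift u satisfies ρ_ice t = ρ_m u.
u = t ρ_ice/ρ_m = 1.61 km × 0.901/3.35 = 0.433 km.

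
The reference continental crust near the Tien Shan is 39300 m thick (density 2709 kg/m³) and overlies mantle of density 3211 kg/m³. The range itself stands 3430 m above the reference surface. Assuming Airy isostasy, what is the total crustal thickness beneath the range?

Root depth r = h ρ_c / (ρ_m − ρ_c) = 3430 m × 2709 / 502 = 18510 m.
Total thickness = T + h + r = 39300 m + 3430 m + 18510 m = 61200 m.

61200 m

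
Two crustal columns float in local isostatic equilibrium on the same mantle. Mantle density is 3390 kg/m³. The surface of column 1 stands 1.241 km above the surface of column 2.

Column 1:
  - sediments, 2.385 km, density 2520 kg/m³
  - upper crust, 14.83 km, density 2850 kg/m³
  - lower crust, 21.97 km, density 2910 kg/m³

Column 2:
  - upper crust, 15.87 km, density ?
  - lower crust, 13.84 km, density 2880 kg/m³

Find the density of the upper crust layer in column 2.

Take the compensation level at the base of the deeper column (depth z_c below the surface of column 1) and equate Σ ρ_i t_i down to z_c; mantle fills any gap and the z_c terms cancel.
Column 1: 2.385×2520 + 14.83×2850 + 21.97×2910 + (z_c − 39.185)×3390
Column 2: 1.241×0 + 15.87×ρ + 13.84×2880 + (z_c − 1.241 − 29.71)×3390
The z_c×3390 term appears on both sides and cancels. Collect the known terms of each column as K = Σ(ρt)_known − 3390 × (depth of known layers): K_1 = 112208.4 − 3390×39.185 = −20628.75; K_2 = 39859.2 − 3390×(1.241 + 29.71) = −65064.69.
Balance: K_1 = K_2 + 15.87×ρ, so ρ = (K_1 − K_2)/15.87 = 44435.9/15.87 = 2800 kg/m³.

2800 kg/m³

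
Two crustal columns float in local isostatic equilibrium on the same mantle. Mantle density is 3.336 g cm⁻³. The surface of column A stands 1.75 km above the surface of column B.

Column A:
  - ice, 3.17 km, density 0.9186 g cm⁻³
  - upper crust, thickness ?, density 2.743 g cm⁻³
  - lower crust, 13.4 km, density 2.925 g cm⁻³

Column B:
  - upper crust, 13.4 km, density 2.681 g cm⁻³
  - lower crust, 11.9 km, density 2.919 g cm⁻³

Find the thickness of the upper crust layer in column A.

Take the compensation level at the base of the deeper column (depth z_c below the surface of column A) and equate Σ ρ_i t_i down to z_c; mantle fills any gap and the z_c terms cancel.
Column A: 3.17×0.9186 + x×2.743 + 13.4×2.925 + (z_c − 16.57 − x)×3.336
Column B: 1.75×0 + 13.4×2.681 + 11.9×2.919 + (z_c − 1.75 − 25.3)×3.336
The z_c×3.336 term appears on both sides and cancels. Collect the known terms of each column as K = Σ(ρt)_known − 3.336 × (depth of known layers): K_A = 42.106962 − 3.336×16.57 = −13.170558; K_B = 70.6615 − 3.336×(1.75 + 25.3) = −19.5773.
Balance: K_A − x×(3.336 − 2.743) = K_B, so x = (K_A − K_B)/(3.336 − 2.743) = 6.40674/0.593 = 10.8 km.

10.8 km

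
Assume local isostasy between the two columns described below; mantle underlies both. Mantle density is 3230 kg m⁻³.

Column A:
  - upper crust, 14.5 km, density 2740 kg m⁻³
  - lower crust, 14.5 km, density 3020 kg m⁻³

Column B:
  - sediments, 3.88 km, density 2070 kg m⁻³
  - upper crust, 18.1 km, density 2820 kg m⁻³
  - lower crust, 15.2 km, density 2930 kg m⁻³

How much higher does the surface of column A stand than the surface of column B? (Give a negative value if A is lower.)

−1.96 km

For any compensation level in the mantle, the mantle terms cancel and isostasy reduces to e = (Σt_A − Σt_B) − (Σ(ρt)_A − Σ(ρt)_B) / ρ_m.
Σt_A = 29 km; Σt_B = 37.18 km; Σ(ρt)_A = 83520; Σ(ρt)_B = 103609.6 (in km·kg m⁻³).
e = (29 − 37.18) − (83520 − 103609.6) / 3230 = −1.96 km.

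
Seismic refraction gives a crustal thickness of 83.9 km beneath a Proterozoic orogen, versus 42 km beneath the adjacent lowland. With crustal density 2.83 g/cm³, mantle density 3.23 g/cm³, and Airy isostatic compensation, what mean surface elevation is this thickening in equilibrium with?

5.19 km

Excess crust Δ = 83.9 km − 42 km = 41.9 km, split between elevation h and root r with h + r = Δ.
Airy balance ρ_c h = (ρ_m − ρ_c) r gives r = h ρ_c/(ρ_m − ρ_c), so h (1 + ρ_c/(ρ_m − ρ_c)) = Δ, i.e. h = Δ (ρ_m − ρ_c)/ρ_m.
h = 41.9 km × 0.4/3.23 = 5.19 km.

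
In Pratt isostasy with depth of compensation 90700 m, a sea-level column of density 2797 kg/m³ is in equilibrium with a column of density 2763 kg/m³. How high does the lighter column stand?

ρ_ref D = ρ (D + h) → h = D (ρ_ref − ρ)/ρ.
h = 90700 m × (2797 − 2763)/2763 = 1120 m.

1120 m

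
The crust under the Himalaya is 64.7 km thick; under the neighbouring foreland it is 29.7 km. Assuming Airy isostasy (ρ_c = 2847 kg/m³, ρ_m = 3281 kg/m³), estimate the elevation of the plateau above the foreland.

4.63 km

Excess crust Δ = 64.7 km − 29.7 km = 35 km, split between elevation h and root r with h + r = Δ.
Airy balance ρ_c h = (ρ_m − ρ_c) r gives r = h ρ_c/(ρ_m − ρ_c), so h (1 + ρ_c/(ρ_m − ρ_c)) = Δ, i.e. h = Δ (ρ_m − ρ_c)/ρ_m.
h = 35 km × 434/3281 = 4.63 km.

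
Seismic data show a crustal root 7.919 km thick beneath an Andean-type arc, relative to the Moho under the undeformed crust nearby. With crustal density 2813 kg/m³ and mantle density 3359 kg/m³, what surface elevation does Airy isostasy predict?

1.54 km

Isostatic balance requires: ρ_c h = (ρ_m − ρ_c) r.
h = r (ρ_m − ρ_c) / ρ_c = 7.919 km × (3359 − 2813) / 2813 = 1.54 km.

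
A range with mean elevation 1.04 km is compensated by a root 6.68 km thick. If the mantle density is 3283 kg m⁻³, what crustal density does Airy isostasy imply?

ρ_c h = (ρ_m − ρ_c) r → ρ_c (h + r) = ρ_m r → ρ_c = ρ_m r / (h + r).
ρ_c = 3283 × 6.68 km / (1.04 km + 6.68 km) = 2840 kg m⁻³.

2840 kg m⁻³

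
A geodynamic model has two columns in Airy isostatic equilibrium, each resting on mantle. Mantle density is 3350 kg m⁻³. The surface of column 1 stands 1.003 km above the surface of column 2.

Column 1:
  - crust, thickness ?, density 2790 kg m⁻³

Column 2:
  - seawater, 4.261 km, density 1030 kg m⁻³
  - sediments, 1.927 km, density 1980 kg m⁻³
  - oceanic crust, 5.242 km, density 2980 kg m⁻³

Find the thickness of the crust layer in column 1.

31.8 km

Take the compensation level at the base of the deeper column (depth z_c below the surface of column 1) and equate Σ ρ_i t_i down to z_c; mantle fills any gap and the z_c terms cancel.
Column 1: x×2790 + (z_c − 0 − x)×3350
Column 2: 1.003×0 + 4.261×1030 + 1.927×1980 + 5.242×2980 + (z_c − 1.003 − 11.43)×3350
The z_c×3350 term appears on both sides and cancels. Collect the known terms of each column as K = Σ(ρt)_known − 3350 × (depth of known layers): K_1 = 0 − 3350×0 = 0; K_2 = 23825.45 − 3350×(1.003 + 11.43) = −17825.1.
Balance: K_1 − x×(3350 − 2790) = K_2, so x = (K_1 − K_2)/(3350 − 2790) = 17825.1/560 = 31.8 km.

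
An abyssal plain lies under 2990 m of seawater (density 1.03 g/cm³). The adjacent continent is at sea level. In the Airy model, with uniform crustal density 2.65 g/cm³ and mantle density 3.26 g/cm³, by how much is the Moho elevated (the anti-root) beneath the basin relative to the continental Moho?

7940 m

For local isostatic compensation: replacing crust with seawater at the top is compensated by replacing crust with mantle at the base: d (ρ_c − ρ_w) = a (ρ_m − ρ_c).
a = d (ρ_c − ρ_w)/(ρ_m − ρ_c) = 2990 m × 1.62/0.61 = 7940 m.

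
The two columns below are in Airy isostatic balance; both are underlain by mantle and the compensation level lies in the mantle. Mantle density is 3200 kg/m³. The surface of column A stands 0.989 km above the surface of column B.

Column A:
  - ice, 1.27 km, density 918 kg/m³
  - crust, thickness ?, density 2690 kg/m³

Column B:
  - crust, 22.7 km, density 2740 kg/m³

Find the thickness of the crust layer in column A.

21 km

Take the compensation level at the base of the deeper column (depth z_c below the surface of column A) and equate Σ ρ_i t_i down to z_c; mantle fills any gap and the z_c terms cancel.
Column A: 1.27×918 + x×2690 + (z_c − 1.27 − x)×3200
Column B: 0.989×0 + 22.7×2740 + (z_c − 0.989 − 22.7)×3200
The z_c×3200 term appears on both sides and cancels. Collect the known terms of each column as K = Σ(ρt)_known − 3200 × (depth of known layers): K_A = 1165.86 − 3200×1.27 = −2898.14; K_B = 62198 − 3200×(0.989 + 22.7) = −13606.8.
Balance: K_A − x×(3200 − 2690) = K_B, so x = (K_A − K_B)/(3200 − 2690) = 10708.7/510 = 21 km.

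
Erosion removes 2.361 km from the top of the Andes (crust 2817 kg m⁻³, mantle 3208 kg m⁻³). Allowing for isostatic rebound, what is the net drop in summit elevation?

0.288 km

Rebound u = e ρ_c/ρ_m = 2.361 km × 2817/3208 = 2.073 km.
Net surface drop = e − u = 2.361 km − 2.073 km = e (ρ_m − ρ_c)/ρ_m = 0.288 km.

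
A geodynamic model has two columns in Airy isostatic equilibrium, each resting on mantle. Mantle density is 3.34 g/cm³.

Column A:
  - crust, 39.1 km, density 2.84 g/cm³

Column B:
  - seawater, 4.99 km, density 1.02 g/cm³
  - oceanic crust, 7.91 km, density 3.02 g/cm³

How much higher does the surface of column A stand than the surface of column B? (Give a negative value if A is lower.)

For any compensation level in the mantle, the mantle terms cancel and isostasy reduces to e = (Σt_A − Σt_B) − (Σ(ρt)_A − Σ(ρt)_B) / ρ_m.
Σt_A = 39.1 km; Σt_B = 12.9 km; Σ(ρt)_A = 111.044; Σ(ρt)_B = 28.978 (in km·g/cm³).
e = (39.1 − 12.9) − (111.044 − 28.978) / 3.34 = 1.63 km.

1.63 km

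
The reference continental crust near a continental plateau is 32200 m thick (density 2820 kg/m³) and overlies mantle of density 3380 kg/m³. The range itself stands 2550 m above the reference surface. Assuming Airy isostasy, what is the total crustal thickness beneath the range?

47600 m

Root depth r = h ρ_c / (ρ_m − ρ_c) = 2550 m × 2820 / 560 = 12840 m.
Total thickness = T + h + r = 32200 m + 2550 m + 12840 m = 47600 m.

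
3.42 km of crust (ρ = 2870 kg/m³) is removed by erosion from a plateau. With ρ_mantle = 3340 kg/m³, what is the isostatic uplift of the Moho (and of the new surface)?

2.94 km

Unloading: uplift u = e ρ_c/ρ_m = 3.42 km × 2870/3340 = 2.94 km.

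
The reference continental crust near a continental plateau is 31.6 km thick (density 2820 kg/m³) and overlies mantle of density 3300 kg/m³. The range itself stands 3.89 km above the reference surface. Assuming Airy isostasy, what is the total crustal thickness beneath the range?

Root depth r = h ρ_c / (ρ_m − ρ_c) = 3.89 km × 2820 / 480 = 22.85 km.
Total thickness = T + h + r = 31.6 km + 3.89 km + 22.85 km = 58.3 km.

58.3 km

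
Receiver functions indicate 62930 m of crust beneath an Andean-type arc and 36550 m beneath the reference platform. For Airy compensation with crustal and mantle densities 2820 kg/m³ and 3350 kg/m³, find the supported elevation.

4170 m

Excess crust Δ = 62930 m − 36550 m = 26380 m, split between elevation h and root r with h + r = Δ.
Airy balance ρ_c h = (ρ_m − ρ_c) r gives r = h ρ_c/(ρ_m − ρ_c), so h (1 + ρ_c/(ρ_m − ρ_c)) = Δ, i.e. h = Δ (ρ_m − ρ_c)/ρ_m.
h = 26380 m × 530/3350 = 4170 m.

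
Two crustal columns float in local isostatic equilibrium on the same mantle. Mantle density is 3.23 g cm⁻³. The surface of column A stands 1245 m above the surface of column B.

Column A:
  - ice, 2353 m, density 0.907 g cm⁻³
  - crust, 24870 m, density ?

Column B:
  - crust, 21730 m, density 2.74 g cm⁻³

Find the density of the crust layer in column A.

2.86 g cm⁻³

Take the compensation level at the base of the deeper column (depth z_c below the surface of column A) and equate Σ ρ_i t_i down to z_c; mantle fills any gap and the z_c terms cancel.
Column A: 2353×0.907 + 24870×ρ + (z_c − 27223)×3.23
Column B: 1245×0 + 21730×2.74 + (z_c − 1245 − 21730)×3.23
The z_c×3.23 term appears on both sides and cancels. Collect the known terms of each column as K = Σ(ρt)_known − 3.23 × (depth of known layers): K_A = 2134.171 − 3.23×27223 = −85796.119; K_B = 59540.2 − 3.23×(1245 + 21730) = −14669.05.
Balance: K_A + 24870×ρ = K_B, so ρ = (K_B − K_A)/24870 = 71127.1/24870 = 2.86 g cm⁻³.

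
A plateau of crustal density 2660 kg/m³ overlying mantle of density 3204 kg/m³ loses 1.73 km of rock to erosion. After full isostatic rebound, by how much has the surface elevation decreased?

Rebound u = e ρ_c/ρ_m = 1.73 km × 2660/3204 = 1.436 km.
Net surface drop = e − u = 1.73 km − 1.436 km = e (ρ_m − ρ_c)/ρ_m = 0.294 km.

0.294 km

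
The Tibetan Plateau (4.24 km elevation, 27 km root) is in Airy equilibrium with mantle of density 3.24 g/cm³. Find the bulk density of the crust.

2.8 g/cm³

ρ_c h = (ρ_m − ρ_c) r → ρ_c (h + r) = ρ_m r → ρ_c = ρ_m r / (h + r).
ρ_c = 3.24 × 27 km / (4.24 km + 27 km) = 2.8 g/cm³.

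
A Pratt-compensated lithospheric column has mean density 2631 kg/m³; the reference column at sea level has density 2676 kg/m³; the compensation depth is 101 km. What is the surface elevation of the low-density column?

1.73 km

ρ_ref D = ρ (D + h) → h = D (ρ_ref − ρ)/ρ.
h = 101 km × (2676 − 2631)/2631 = 1.73 km.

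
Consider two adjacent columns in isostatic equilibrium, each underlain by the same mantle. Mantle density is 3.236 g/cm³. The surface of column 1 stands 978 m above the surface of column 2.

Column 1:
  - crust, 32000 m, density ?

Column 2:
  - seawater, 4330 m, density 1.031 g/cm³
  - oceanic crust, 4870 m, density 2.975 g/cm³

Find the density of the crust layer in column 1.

2.8 g/cm³

Take the compensation level at the base of the deeper column (depth z_c below the surface of column 1) and equate Σ ρ_i t_i down to z_c; mantle fills any gap and the z_c terms cancel.
Column 1: 32000×ρ + (z_c − 32000)×3.236
Column 2: 978×0 + 4330×1.031 + 4870×2.975 + (z_c − 978 − 9200)×3.236
The z_c×3.236 term appears on both sides and cancels. Collect the known terms of each column as K = Σ(ρt)_known − 3.236 × (depth of known layers): K_1 = 0 − 3.236×32000 = −103552; K_2 = 18952.48 − 3.236×(978 + 9200) = −13983.528.
Balance: K_1 + 32000×ρ = K_2, so ρ = (K_2 − K_1)/32000 = 89568.5/32000 = 2.8 g/cm³.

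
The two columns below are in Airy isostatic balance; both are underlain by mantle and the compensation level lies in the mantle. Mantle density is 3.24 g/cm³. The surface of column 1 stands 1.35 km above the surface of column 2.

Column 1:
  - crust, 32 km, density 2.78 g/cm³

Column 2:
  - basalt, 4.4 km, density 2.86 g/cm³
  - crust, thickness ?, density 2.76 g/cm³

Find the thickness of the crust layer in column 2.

Take the compensation level at the base of the deeper column (depth z_c below the surface of column 1) and equate Σ ρ_i t_i down to z_c; mantle fills any gap and the z_c terms cancel.
Column 1: 32×2.78 + (z_c − 32)×3.24
Column 2: 1.35×0 + 4.4×2.86 + x×2.76 + (z_c − 1.35 − 4.4 − x)×3.24
The z_c×3.24 term appears on both sides and cancels. Collect the known terms of each column as K = Σ(ρt)_known − 3.24 × (depth of known layers): K_1 = 88.96 − 3.24×32 = −14.72; K_2 = 12.584 − 3.24×(1.35 + 4.4) = −6.046.
Balance: K_1 = K_2 − x×(3.24 − 2.76), so x = (K_2 − K_1)/(3.24 − 2.76) = 8.674/0.48 = 18.1 km.

18.1 km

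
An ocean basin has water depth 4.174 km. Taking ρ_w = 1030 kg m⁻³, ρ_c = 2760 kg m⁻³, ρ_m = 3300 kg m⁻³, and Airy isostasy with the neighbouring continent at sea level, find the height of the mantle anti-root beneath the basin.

Isostatic balance requires: replacing crust with seawater at the top is compensated by replacing crust with mantle at the base: d (ρ_c − ρ_w) = a (ρ_m − ρ_c).
a = d (ρ_c − ρ_w)/(ρ_m − ρ_c) = 4.174 km × 1730/540 = 13.4 km.

13.4 km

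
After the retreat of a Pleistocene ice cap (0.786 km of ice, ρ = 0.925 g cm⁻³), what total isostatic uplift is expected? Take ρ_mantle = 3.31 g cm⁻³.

0.22 km

Removing the load lets mantle flow back in; uplift u satisfies ρ_ice t = ρ_m u.
u = t ρ_ice/ρ_m = 0.786 km × 0.925/3.31 = 0.22 km.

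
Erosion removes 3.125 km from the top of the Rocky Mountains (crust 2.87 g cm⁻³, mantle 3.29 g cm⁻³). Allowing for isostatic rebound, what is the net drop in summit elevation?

Rebound u = e ρ_c/ρ_m = 3.125 km × 2.87/3.29 = 2.726 km.
Net surface drop = e − u = 3.125 km − 2.726 km = e (ρ_m − ρ_c)/ρ_m = 0.399 km.

0.399 km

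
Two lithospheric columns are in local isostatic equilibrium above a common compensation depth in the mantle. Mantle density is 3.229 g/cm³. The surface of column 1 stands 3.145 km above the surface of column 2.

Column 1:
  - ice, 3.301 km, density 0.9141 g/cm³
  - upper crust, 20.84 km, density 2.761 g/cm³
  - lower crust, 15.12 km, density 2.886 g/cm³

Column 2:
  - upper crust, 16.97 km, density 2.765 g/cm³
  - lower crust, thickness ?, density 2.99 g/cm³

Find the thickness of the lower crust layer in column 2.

Take the compensation level at the base of the deeper column (depth z_c below the surface of column 1) and equate Σ ρ_i t_i down to z_c; mantle fills any gap and the z_c terms cancel.
Column 1: 3.301×0.9141 + 20.84×2.761 + 15.12×2.886 + (z_c − 39.261)×3.229
Column 2: 3.145×0 + 16.97×2.765 + x×2.99 + (z_c − 3.145 − 16.97 − x)×3.229
The z_c×3.229 term appears on both sides and cancels. Collect the known terms of each column as K = Σ(ρt)_known − 3.229 × (depth of known layers): K_1 = 104.193004 − 3.229×39.261 = −22.5807649; K_2 = 46.92205 − 3.229×(3.145 + 16.97) = −18.029285.
Balance: K_1 = K_2 − x×(3.229 − 2.99), so x = (K_2 − K_1)/(3.229 − 2.99) = 4.55148/0.239 = 19 km.

19 km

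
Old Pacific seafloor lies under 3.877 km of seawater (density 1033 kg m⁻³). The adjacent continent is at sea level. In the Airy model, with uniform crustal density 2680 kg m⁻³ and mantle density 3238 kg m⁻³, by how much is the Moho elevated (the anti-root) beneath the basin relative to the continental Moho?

Isostatic balance requires: replacing crust with seawater at the top is compensated by replacing crust with mantle at the base: d (ρ_c − ρ_w) = a (ρ_m − ρ_c).
a = d (ρ_c − ρ_w)/(ρ_m − ρ_c) = 3.877 km × 1647/558 = 11.4 km.

11.4 km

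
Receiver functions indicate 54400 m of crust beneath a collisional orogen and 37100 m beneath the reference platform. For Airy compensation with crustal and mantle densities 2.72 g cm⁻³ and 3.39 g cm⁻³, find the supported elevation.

Excess crust Δ = 54400 m − 37100 m = 17300 m, split between elevation h and root r with h + r = Δ.
Airy balance ρ_c h = (ρ_m − ρ_c) r gives r = h ρ_c/(ρ_m − ρ_c), so h (1 + ρ_c/(ρ_m − ρ_c)) = Δ, i.e. h = Δ (ρ_m − ρ_c)/ρ_m.
h = 17300 m × 0.67/3.39 = 3420 m.

3420 m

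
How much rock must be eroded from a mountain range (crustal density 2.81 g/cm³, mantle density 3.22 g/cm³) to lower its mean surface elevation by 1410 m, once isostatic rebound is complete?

11100 m

Net drop Δ = e − u = e − e ρ_c/ρ_m = e (ρ_m − ρ_c)/ρ_m.
e = Δ ρ_m/(ρ_m − ρ_c) = 1410 m × 3.22/0.41 = 11100 m.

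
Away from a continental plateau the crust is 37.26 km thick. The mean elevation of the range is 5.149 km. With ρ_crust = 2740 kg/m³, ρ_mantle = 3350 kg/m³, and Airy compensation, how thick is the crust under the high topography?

Root depth r = h ρ_c / (ρ_m − ρ_c) = 5.149 km × 2740 / 610 = 23.13 km.
Total thickness = T + h + r = 37.26 km + 5.149 km + 23.13 km = 65.5 km.

65.5 km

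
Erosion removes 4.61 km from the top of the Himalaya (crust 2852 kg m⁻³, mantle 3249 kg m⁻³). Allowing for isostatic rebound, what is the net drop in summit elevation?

Rebound u = e ρ_c/ρ_m = 4.61 km × 2852/3249 = 4.047 km.
Net surface drop = e − u = 4.61 km − 4.047 km = e (ρ_m − ρ_c)/ρ_m = 0.563 km.

0.563 km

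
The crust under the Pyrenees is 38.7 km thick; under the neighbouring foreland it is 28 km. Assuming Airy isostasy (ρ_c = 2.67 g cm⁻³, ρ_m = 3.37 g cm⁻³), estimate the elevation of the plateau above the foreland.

Excess crust Δ = 38.7 km − 28 km = 10.7 km, split between elevation h and root r with h + r = Δ.
Airy balance ρ_c h = (ρ_m − ρ_c) r gives r = h ρ_c/(ρ_m − ρ_c), so h (1 + ρ_c/(ρ_m − ρ_c)) = Δ, i.e. h = Δ (ρ_m − ρ_c)/ρ_m.
h = 10.7 km × 0.7/3.37 = 2.22 km.

2.22 km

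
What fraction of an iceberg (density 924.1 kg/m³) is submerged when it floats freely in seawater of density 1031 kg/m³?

Submerged fraction = ρ_obj/ρ_fluid = 924.1/1031 = 89.6%.

89.6%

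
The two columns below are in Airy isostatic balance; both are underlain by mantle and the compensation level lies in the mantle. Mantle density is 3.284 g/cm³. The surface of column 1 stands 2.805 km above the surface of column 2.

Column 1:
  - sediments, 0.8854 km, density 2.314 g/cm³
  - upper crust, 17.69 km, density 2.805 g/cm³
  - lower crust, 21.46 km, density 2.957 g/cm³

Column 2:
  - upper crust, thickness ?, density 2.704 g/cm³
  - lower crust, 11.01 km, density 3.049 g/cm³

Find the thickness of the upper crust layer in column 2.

7.85 km

Take the compensation level at the base of the deeper column (depth z_c below the surface of column 1) and equate Σ ρ_i t_i down to z_c; mantle fills any gap and the z_c terms cancel.
Column 1: 0.8854×2.314 + 17.69×2.805 + 21.46×2.957 + (z_c − 40.0354)×3.284
Column 2: 2.805×0 + x×2.704 + 11.01×3.049 + (z_c − 2.805 − 11.01 − x)×3.284
The z_c×3.284 term appears on both sides and cancels. Collect the known terms of each column as K = Σ(ρt)_known − 3.284 × (depth of known layers): K_1 = 115.126486 − 3.284×40.0354 = −16.349768; K_2 = 33.56949 − 3.284×(2.805 + 11.01) = −11.79897.
Balance: K_1 = K_2 − x×(3.284 − 2.704), so x = (K_2 − K_1)/(3.284 − 2.704) = 4.5508/0.58 = 7.85 km.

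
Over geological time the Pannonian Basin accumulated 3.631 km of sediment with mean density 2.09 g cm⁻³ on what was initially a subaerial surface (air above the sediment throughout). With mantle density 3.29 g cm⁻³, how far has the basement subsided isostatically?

2.31 km

Subaerial load: s = t ρ_sed / ρ_m = 3.631 km × 2.09/3.29 = 2.31 km.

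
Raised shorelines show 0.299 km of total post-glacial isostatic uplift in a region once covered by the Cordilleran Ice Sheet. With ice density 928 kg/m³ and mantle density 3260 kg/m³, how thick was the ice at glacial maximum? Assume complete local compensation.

1.05 km

u = t ρ_ice/ρ_m → t = u ρ_m/ρ_ice = 0.299 km × 3260/928 = 1.05 km.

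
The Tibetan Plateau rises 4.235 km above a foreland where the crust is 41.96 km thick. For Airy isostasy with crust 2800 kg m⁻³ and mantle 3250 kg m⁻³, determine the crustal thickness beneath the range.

72.5 km

Root depth r = h ρ_c / (ρ_m − ρ_c) = 4.235 km × 2800 / 450 = 26.35 km.
Total thickness = T + h + r = 41.96 km + 4.235 km + 26.35 km = 72.5 km.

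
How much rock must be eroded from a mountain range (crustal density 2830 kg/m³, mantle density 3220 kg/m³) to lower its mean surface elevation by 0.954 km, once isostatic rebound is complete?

Net drop Δ = e − u = e − e ρ_c/ρ_m = e (ρ_m − ρ_c)/ρ_m.
e = Δ ρ_m/(ρ_m − ρ_c) = 0.954 km × 3220/390 = 7.88 km.

7.88 km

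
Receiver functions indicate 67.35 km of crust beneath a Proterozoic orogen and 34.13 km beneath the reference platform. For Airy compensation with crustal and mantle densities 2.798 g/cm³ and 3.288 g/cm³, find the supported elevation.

Excess crust Δ = 67.35 km − 34.13 km = 33.22 km, split between elevation h and root r with h + r = Δ.
Airy balance ρ_c h = (ρ_m − ρ_c) r gives r = h ρ_c/(ρ_m − ρ_c), so h (1 + ρ_c/(ρ_m − ρ_c)) = Δ, i.e. h = Δ (ρ_m − ρ_c)/ρ_m.
h = 33.22 km × 0.49/3.288 = 4.95 km.

4.95 km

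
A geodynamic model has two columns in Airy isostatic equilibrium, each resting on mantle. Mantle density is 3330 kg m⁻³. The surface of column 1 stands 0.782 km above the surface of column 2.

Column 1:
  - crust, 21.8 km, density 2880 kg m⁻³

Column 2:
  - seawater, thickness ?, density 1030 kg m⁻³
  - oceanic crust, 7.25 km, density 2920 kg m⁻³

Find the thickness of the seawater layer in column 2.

Take the compensation level at the base of the deeper column (depth z_c below the surface of column 1) and equate Σ ρ_i t_i down to z_c; mantle fills any gap and the z_c terms cancel.
Column 1: 21.8×2880 + (z_c − 21.8)×3330
Column 2: 0.782×0 + x×1030 + 7.25×2920 + (z_c − 0.782 − 7.25 − x)×3330
The z_c×3330 term appears on both sides and cancels. Collect the known terms of each column as K = Σ(ρt)_known − 3330 × (depth of known layers): K_1 = 62784 − 3330×21.8 = −9810; K_2 = 21170 − 3330×(0.782 + 7.25) = −5576.56.
Balance: K_1 = K_2 − x×(3330 − 1030), so x = (K_2 − K_1)/(3330 − 1030) = 4233.44/2300 = 1.84 km.

1.84 km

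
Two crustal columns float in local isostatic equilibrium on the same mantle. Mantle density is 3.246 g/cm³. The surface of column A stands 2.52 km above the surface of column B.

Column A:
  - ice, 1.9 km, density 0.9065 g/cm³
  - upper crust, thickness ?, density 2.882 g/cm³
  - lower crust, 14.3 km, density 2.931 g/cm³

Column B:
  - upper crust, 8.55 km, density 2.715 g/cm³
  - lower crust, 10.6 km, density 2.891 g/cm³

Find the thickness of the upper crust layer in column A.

Take the compensation level at the base of the deeper column (depth z_c below the surface of column A) and equate Σ ρ_i t_i down to z_c; mantle fills any gap and the z_c terms cancel.
Column A: 1.9×0.9065 + x×2.882 + 14.3×2.931 + (z_c − 16.2 − x)×3.246
Column B: 2.52×0 + 8.55×2.715 + 10.6×2.891 + (z_c − 2.52 − 19.15)×3.246
The z_c×3.246 term appears on both sides and cancels. Collect the known terms of each column as K = Σ(ρt)_known − 3.246 × (depth of known layers): K_A = 43.63565 − 3.246×16.2 = −8.94955; K_B = 53.85785 − 3.246×(2.52 + 19.15) = −16.48297.
Balance: K_A − x×(3.246 − 2.882) = K_B, so x = (K_A − K_B)/(3.246 − 2.882) = 7.53342/0.364 = 20.7 km.

20.7 km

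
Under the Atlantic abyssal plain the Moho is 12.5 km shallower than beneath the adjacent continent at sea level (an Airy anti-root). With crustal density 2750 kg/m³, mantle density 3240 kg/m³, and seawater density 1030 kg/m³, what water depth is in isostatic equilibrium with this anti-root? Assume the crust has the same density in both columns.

Replacing a thickness d of crust by seawater at the top must be balanced by replacing crust with mantle at the base: d (ρ_c − ρ_w) = a (ρ_m − ρ_c).
d = a (ρ_m − ρ_c)/(ρ_c − ρ_w) = 12.5 km × 490/1720 = 3.56 km.

3.56 km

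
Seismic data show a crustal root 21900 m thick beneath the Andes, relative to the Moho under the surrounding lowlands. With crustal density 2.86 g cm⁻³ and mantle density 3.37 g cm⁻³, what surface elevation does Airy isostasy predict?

Balancing pressure at the compensation depth: ρ_c h = (ρ_m − ρ_c) r.
h = r (ρ_m − ρ_c) / ρ_c = 21900 m × (3.37 − 2.86) / 2.86 = 3910 m.

3910 m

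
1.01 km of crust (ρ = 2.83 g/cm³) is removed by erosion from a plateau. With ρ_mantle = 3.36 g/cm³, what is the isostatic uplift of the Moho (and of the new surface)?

0.851 km

Unloading: uplift u = e ρ_c/ρ_m = 1.01 km × 2.83/3.36 = 0.851 km.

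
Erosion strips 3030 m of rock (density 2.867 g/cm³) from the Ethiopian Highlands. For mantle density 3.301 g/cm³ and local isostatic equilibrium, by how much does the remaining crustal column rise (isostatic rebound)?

Unloading: uplift u = e ρ_c/ρ_m = 3030 m × 2.867/3.301 = 2630 m.

2630 m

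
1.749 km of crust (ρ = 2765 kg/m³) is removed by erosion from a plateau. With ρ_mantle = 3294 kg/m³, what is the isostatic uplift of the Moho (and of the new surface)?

1.47 km

Unloading: uplift u = e ρ_c/ρ_m = 1.749 km × 2765/3294 = 1.47 km.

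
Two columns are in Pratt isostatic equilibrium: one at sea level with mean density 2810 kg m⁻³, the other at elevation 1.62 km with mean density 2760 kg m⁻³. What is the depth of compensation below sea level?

89.4 km

ρ_ref D = ρ (D + h) → D (ρ_ref − ρ) = ρ h.
D = ρ h/(ρ_ref − ρ) = 2760 × 1.62 km/(2810 − 2760) = 89.4 km.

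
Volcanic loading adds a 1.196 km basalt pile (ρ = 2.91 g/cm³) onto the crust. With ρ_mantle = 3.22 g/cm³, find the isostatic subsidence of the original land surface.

Subaerial loading: s = t ρ_load / ρ_m.
s = 1.196 km × 2.91/3.22 = 1.08 km.

1.08 km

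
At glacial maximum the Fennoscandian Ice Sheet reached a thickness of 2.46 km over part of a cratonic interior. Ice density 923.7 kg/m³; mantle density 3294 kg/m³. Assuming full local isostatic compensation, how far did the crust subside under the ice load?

0.69 km

Balancing pressure at the compensation depth: the ice load ρ_ice t is balanced by mantle displaced below, ρ_m s.
s = t ρ_ice / ρ_m = 2.46 km × 923.7/3294 = 0.69 km.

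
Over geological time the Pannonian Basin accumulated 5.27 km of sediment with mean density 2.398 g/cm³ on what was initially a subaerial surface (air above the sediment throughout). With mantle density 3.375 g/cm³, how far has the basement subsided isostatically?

Subaerial load: s = t ρ_sed / ρ_m = 5.27 km × 2.398/3.375 = 3.74 km.

3.74 km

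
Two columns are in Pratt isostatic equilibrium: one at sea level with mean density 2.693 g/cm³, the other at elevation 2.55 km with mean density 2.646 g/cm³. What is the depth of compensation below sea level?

ρ_ref D = ρ (D + h) → D (ρ_ref − ρ) = ρ h.
D = ρ h/(ρ_ref − ρ) = 2.646 × 2.55 km/(2.693 − 2.646) = 144 km.

144 km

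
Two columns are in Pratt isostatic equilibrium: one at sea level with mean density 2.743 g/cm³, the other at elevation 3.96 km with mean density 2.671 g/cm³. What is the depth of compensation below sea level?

ρ_ref D = ρ (D + h) → D (ρ_ref − ρ) = ρ h.
D = ρ h/(ρ_ref − ρ) = 2.671 × 3.96 km/(2.743 − 2.671) = 147 km.

147 km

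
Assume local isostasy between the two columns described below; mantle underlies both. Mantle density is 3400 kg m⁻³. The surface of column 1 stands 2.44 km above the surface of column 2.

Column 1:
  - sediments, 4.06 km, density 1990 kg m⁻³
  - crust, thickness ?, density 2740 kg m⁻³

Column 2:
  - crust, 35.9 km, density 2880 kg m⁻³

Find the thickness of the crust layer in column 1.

32.2 km

Take the compensation level at the base of the deeper column (depth z_c below the surface of column 1) and equate Σ ρ_i t_i down to z_c; mantle fills any gap and the z_c terms cancel.
Column 1: 4.06×1990 + x×2740 + (z_c − 4.06 − x)×3400
Column 2: 2.44×0 + 35.9×2880 + (z_c − 2.44 − 35.9)×3400
The z_c×3400 term appears on both sides and cancels. Collect the known terms of each column as K = Σ(ρt)_known − 3400 × (depth of known layers): K_1 = 8079.4 − 3400×4.06 = −5724.6; K_2 = 103392 − 3400×(2.44 + 35.9) = −26964.
Balance: K_1 − x×(3400 − 2740) = K_2, so x = (K_1 − K_2)/(3400 − 2740) = 21239.4/660 = 32.2 km.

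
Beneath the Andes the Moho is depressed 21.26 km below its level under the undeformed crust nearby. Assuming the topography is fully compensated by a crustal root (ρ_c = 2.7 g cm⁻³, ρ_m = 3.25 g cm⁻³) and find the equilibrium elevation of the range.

4.33 km

Balancing pressure at the compensation depth: ρ_c h = (ρ_m − ρ_c) r.
h = r (ρ_m − ρ_c) / ρ_c = 21.26 km × (3.25 − 2.7) / 2.7 = 4.33 km.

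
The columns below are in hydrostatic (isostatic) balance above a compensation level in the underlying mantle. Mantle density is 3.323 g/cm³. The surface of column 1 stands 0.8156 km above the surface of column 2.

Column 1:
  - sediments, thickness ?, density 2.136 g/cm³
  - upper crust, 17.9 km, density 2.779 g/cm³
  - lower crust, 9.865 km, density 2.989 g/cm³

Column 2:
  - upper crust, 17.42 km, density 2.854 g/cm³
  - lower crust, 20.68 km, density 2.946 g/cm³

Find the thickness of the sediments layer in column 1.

4.75 km

Take the compensation level at the base of the deeper column (depth z_c below the surface of column 1) and equate Σ ρ_i t_i down to z_c; mantle fills any gap and the z_c terms cancel.
Column 1: x×2.136 + 17.9×2.779 + 9.865×2.989 + (z_c − 27.765 − x)×3.323
Column 2: 0.8156×0 + 17.42×2.854 + 20.68×2.946 + (z_c − 0.8156 − 38.1)×3.323
The z_c×3.323 term appears on both sides and cancels. Collect the known terms of each column as K = Σ(ρt)_known − 3.323 × (depth of known layers): K_1 = 79.230585 − 3.323×27.765 = −13.03251; K_2 = 110.63996 − 3.323×(0.8156 + 38.1) = −18.6765788.
Balance: K_1 − x×(3.323 − 2.136) = K_2, so x = (K_1 − K_2)/(3.323 − 2.136) = 5.64407/1.187 = 4.75 km.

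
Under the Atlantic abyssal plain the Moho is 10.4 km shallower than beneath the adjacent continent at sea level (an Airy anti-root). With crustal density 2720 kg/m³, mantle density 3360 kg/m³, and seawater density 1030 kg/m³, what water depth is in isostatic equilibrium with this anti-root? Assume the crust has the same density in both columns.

3.94 km

Replacing a thickness d of crust by seawater at the top must be balanced by replacing crust with mantle at the base: d (ρ_c − ρ_w) = a (ρ_m − ρ_c).
d = a (ρ_m − ρ_c)/(ρ_c − ρ_w) = 10.4 km × 640/1690 = 3.94 km.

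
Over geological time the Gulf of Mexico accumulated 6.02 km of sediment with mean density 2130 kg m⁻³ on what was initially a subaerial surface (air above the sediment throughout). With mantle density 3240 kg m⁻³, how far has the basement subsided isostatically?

3.96 km

Subaerial load: s = t ρ_sed / ρ_m = 6.02 km × 2130/3240 = 3.96 km.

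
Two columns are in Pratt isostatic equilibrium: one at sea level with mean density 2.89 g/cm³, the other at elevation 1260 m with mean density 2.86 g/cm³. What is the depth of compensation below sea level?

120000 m

ρ_ref D = ρ (D + h) → D (ρ_ref − ρ) = ρ h.
D = ρ h/(ρ_ref − ρ) = 2.86 × 1260 m/(2.89 − 2.86) = 120000 m.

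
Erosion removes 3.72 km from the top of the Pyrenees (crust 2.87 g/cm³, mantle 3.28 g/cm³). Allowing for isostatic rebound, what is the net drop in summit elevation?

Rebound u = e ρ_c/ρ_m = 3.72 km × 2.87/3.28 = 3.255 km.
Net surface drop = e − u = 3.72 km − 3.255 km = e (ρ_m − ρ_c)/ρ_m = 0.465 km.

0.465 km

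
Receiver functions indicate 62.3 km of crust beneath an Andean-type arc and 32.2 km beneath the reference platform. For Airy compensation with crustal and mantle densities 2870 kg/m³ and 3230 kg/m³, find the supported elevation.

3.35 km

Excess crust Δ = 62.3 km − 32.2 km = 30.1 km, split between elevation h and root r with h + r = Δ.
Airy balance ρ_c h = (ρ_m − ρ_c) r gives r = h ρ_c/(ρ_m − ρ_c), so h (1 + ρ_c/(ρ_m − ρ_c)) = Δ, i.e. h = Δ (ρ_m − ρ_c)/ρ_m.
h = 30.1 km × 360/3230 = 3.35 km.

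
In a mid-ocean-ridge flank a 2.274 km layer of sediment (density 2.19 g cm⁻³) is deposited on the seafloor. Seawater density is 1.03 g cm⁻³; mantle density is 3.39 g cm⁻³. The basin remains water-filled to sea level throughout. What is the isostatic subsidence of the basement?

1.12 km

Submarine loading: the sediment displaces seawater, and the subsidence is in turn flooded, so s (ρ_m − ρ_w) = t (ρ_sed − ρ_w).
s = 2.274 km × (2.19 − 1.03) / (3.39 − 1.03) = 1.12 km.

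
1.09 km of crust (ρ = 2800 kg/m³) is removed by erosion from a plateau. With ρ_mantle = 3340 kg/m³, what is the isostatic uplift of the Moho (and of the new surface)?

Unloading: uplift u = e ρ_c/ρ_m = 1.09 km × 2800/3340 = 0.914 km.

0.914 km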